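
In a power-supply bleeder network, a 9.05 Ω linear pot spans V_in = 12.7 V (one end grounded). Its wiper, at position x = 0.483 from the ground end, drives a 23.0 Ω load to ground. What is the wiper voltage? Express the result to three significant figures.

Split the track: R_lower = x·R_p = 4.371 Ω, R_upper = (1−x)·R_p = 4.679 Ω.
Lower segment in parallel with the load: 4.371 ‖ 23.0 = 3.673 Ω.
Then V_out = V_in · 3.673/(4.679 + 3.673) = 5.585 V.

V_out ≈ 5.59 V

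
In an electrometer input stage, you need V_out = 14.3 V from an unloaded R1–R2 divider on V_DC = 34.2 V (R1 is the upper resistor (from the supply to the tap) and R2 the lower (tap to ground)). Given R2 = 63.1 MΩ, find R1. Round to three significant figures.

The divider ratio is R2/(R1+R2) = 14.3/34.2 = 0.4181.
So R1 = R2 · (V_DC/V_out − 1) = 63.1 × (34.2/14.3 − 1) = 63.1 × 1.392 = 87.81 MΩ.

R1 ≈ 87.8 MΩ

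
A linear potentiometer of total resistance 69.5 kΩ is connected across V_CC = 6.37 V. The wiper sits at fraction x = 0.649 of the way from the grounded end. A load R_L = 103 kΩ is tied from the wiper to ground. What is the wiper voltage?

V_out ≈ 3.58 V

Split the track: R_lower = x·R_p = 45.11 kΩ, R_upper = (1−x)·R_p = 24.39 kΩ.
R_L loads the lower segment: effective lower R = 31.37 kΩ.
Loaded-divider output: V_out = 6.37 × 0.5625 = 3.583 V.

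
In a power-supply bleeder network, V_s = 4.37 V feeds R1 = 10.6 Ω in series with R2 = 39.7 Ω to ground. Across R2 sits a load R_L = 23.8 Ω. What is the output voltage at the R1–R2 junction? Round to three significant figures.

First combine the lower leg with the load: R2 ‖ R_L = 14.88 Ω.
Then V_out = V_s · R2'/(R1 + R2') = 4.37 × 14.88/25.48 = 2.552 V.
(Unloaded it would be 3.45 V; the load pulls it down.)

V_out ≈ 2.55 V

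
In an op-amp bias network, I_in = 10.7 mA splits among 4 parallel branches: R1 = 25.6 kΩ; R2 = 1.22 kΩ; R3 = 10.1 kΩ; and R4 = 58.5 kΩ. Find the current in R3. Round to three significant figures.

Conductances: ΣG = 1/25.6 + 1/1.22 + 1/10.1 + 1/58.5 = 0.9748 (1/kΩ).
By the current-divider rule, I = I_in · G_k/ΣG = 10.7 × 0.1016 = 1.087 mA.

I ≈ 1.09 mA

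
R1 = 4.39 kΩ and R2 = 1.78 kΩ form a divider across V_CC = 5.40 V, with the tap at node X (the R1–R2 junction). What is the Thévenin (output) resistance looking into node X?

Zeroing V_CC shorts the top of R1 to ground, so R_th = R1 ‖ R2 = 1.266 kΩ.

R_th ≈ 1.27 kΩ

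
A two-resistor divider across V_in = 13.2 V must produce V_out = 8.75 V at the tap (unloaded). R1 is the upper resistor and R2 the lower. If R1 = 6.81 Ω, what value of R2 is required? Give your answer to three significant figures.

The divider ratio is R2/(R1+R2) = 8.75/13.2 = 0.6629.
R2 = R1 · 0.6629/(1 − 0.6629) = 13.39 Ω.

R2 ≈ 13.4 Ω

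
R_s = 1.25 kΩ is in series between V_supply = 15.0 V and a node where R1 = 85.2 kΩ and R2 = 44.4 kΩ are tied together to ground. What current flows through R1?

Equivalent of the parallel group: R_p = 29.19 kΩ.
V_A by voltage divider: V_A = 15.0 × 29.19/(1.25 + 29.19) = 14.38 V.
I(R1) = V_A / R1 = 14.38/85.2 = 0.1688 mA.
(Equivalently: I_total = 0.4928 mA, then current-divider fraction G_k/ΣG = 0.3426.)

I ≈ 0.169 mA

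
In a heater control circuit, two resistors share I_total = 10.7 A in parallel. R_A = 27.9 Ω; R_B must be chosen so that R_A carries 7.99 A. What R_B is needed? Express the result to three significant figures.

In a two-way split, I_A/I_total = R_B/(R_A + R_B).
7.99/10.7 = R_B/(R_A + R_B) → R_B = R_A · (0.7467)/(1 − 0.7467) = 27.9 × 2.948 = 82.26 Ω.

R_B ≈ 82.3 Ω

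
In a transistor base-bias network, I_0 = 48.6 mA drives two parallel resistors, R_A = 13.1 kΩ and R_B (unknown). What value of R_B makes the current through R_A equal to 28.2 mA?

Two-branch current divider: I_A = I_0 · R_B/(R_A + R_B).
28.2/48.6 = R_B/(R_A + R_B) → R_B = R_A · (0.5802)/(1 − 0.5802) = 13.1 × 1.382 = 18.11 kΩ.

R_B ≈ 18.1 kΩ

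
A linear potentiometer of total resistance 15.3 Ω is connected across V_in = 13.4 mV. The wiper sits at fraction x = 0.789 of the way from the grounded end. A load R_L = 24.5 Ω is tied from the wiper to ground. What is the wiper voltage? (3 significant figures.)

V_out ≈ 9.58 mV

The pot divides into 3.228 Ω above the wiper and 12.07 Ω below.
R_L loads the lower segment: effective lower R = 8.087 Ω.
Loaded-divider output: V_out = 13.4 × 0.7147 = 9.577 mV.
(Unloaded: V_out = x·V_in = 10.6 mV.)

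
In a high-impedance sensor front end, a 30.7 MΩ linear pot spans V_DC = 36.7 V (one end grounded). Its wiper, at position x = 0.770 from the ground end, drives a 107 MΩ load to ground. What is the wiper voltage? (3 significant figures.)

Split the track: R_lower = x·R_p = 23.64 MΩ, R_upper = (1−x)·R_p = 7.061 MΩ.
Lower segment in parallel with the load: 23.64 ‖ 107 = 19.36 MΩ.
Then V_out = V_DC · 19.36/(7.061 + 19.36) = 26.89 V.
(Unloaded: V_out = x·V_DC = 28.3 V.)

V_out ≈ 26.9 V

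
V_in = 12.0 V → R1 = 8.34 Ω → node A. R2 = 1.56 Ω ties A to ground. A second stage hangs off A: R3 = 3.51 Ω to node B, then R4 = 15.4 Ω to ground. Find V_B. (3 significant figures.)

V_B ≈ 1.44 V

Looking into the second stage from A: R3 + R4 = 18.91 Ω appears in parallel with R2.
Effective lower resistance at A: R2 ‖ 18.91 = 1.441 Ω.
V_A = 12.0 × 1.441/(8.34 + 1.441) = 1.768 V.
Stage 2 is unloaded, so V_B = V_A · R4/(R3+R4) = 1.768 × 15.4/18.91 = 1.440 V.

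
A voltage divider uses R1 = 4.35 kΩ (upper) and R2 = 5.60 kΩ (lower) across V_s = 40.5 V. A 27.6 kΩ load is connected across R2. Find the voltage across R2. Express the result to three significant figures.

The load sits in parallel with R2, giving an effective lower resistance R2' = R2·R_L/(R2+R_L) = 4.655 kΩ.
Now apply the divider: V_out = 40.5 × 0.5170 = 20.94 V.
(Unloaded it would be 22.8 V; the load pulls it down.)

V_out ≈ 20.9 V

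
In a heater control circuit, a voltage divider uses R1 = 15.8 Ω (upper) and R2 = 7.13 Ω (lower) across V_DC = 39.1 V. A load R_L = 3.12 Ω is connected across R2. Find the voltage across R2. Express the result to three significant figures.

The load sits in parallel with R2, giving an effective lower resistance R2' = R2·R_L/(R2+R_L) = 2.170 Ω.
Then V_out = V_DC · R2'/(R1 + R2') = 39.1 × 2.170/17.97 = 4.722 V.

V_out ≈ 4.72 V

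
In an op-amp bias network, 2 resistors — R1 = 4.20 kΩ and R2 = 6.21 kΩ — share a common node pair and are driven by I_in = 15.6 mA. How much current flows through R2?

I ≈ 6.29 mA

For two parallel branches, I_k = I_in · (other R)/(sum of R).
I(R2) = 15.6 × 4.20/(4.20 + 6.21) = 15.6 × 0.4035 = 6.294 mA.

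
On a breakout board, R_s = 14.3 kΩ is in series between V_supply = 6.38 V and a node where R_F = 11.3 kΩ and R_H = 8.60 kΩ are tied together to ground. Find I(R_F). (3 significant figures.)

Equivalent of the parallel group: R_p = 4.883 kΩ.
V_A by voltage divider: V_A = 6.38 × 4.883/(14.3 + 4.883) = 1.624 V.
Branch current I = V_A/R_F = 1.624/11.3 = 0.1437 mA.
(Equivalently: I_total = 0.3326 mA, then current-divider fraction G_k/ΣG = 0.4322.)

I ≈ 0.144 mA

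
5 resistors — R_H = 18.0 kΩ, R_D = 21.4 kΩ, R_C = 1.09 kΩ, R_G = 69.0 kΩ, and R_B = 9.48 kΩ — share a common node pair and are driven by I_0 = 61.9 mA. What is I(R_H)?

I ≈ 3.02 mA

Conductances: ΣG = 1/18.0 + 1/21.4 + 1/1.09 + 1/69.0 + 1/9.48 = 1.140 (1/kΩ).
By the current-divider rule, I = I_0 · G_k/ΣG = 61.9 × 0.04875 = 3.017 mA.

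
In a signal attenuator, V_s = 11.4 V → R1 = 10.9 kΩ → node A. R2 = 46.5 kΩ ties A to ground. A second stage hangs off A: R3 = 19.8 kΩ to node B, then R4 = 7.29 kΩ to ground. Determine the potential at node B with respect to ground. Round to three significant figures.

V_B ≈ 1.87 V

Looking into the second stage from A: R3 + R4 = 27.09 kΩ appears in parallel with R2.
R2 ‖ (R3+R4) = 17.12 kΩ.
First divider: V_A = V_s · 17.12/(10.9 + 17.12) = 6.965 V.
Stage 2 is unloaded, so V_B = V_A · R4/(R3+R4) = 6.965 × 7.29/27.09 = 1.874 V.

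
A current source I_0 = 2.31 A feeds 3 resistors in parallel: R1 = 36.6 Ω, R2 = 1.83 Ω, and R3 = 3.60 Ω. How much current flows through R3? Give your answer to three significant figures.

I ≈ 0.754 A

ΣG = 1/36.6 + 1/1.83 + 1/3.60 = 0.8515.
By the current-divider rule, I = I_0 · G_k/ΣG = 2.31 × 0.3262 = 0.7535 A.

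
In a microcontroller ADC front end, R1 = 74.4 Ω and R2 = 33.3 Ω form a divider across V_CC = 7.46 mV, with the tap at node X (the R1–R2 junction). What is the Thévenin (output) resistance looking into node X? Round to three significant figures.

R_th ≈ 23.0 Ω

Zeroing V_CC shorts the top of R1 to ground, so R_th = R1 ‖ R2 = 23.00 Ω.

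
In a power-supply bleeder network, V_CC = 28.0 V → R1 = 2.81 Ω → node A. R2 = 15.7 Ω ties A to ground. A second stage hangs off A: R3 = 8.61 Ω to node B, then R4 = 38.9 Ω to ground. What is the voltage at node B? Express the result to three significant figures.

The second stage (R3 + R4 = 47.51 Ω) loads node A in parallel with R2.
R2 ‖ (R3+R4) = 11.80 Ω.
So V_A = 28.0 × 0.8077 = 22.61 V.
Then the unloaded second divider: V_B = V_A × R4/(R3+R4) = 22.61 × 0.8188 = 18.52 V.

V_B ≈ 18.5 V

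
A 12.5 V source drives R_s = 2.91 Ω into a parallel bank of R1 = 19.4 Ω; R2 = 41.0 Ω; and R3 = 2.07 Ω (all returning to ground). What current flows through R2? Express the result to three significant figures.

I ≈ 0.116 A

Parallel bank: R_p = 1/(1/19.4 + 1/41.0 + 1/2.07) = 1.789 Ω.
V_A = 12.5 × 1.789/4.699 = 4.759 V.
I(R2) = V_A / R2 = 4.759/41.0 = 0.1161 A.
(Equivalently: I_total = 2.660 A, then current-divider fraction G_k/ΣG = 0.04363.)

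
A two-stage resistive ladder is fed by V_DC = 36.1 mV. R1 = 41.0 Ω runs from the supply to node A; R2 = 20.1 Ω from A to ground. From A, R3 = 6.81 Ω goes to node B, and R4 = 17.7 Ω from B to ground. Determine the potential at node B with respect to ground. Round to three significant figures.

V_B ≈ 5.53 mV

Node A sees R2 in parallel with the series input of stage 2, R3 + R4 = 24.51 Ω.
Effective lower resistance at A: R2 ‖ 24.51 = 11.04 Ω.
V_A = 36.1 × 11.04/(41.0 + 11.04) = 7.660 mV.
Then the unloaded second divider: V_B = V_A × R4/(R3+R4) = 7.660 × 0.7222 = 5.532 mV.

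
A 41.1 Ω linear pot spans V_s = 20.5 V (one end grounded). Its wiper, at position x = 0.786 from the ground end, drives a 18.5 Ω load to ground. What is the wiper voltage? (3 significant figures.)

V_out ≈ 11.7 V

The pot divides into 8.795 Ω above the wiper and 32.30 Ω below.
Lower segment in parallel with the load: 32.30 ‖ 18.5 = 11.76 Ω.
V_out = 20.5 × 11.76/(8.795 + 11.76) = 11.73 V.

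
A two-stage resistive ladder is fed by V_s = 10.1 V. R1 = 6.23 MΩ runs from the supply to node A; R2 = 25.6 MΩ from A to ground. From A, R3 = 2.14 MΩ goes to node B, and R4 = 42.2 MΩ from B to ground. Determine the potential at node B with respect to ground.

V_B ≈ 6.95 V

The second stage (R3 + R4 = 44.34 MΩ) loads node A in parallel with R2.
R2 ‖ (R3+R4) = 16.23 MΩ.
V_A = 10.1 × 16.23/(6.23 + 16.23) = 7.298 V.
Stage 2 is unloaded, so V_B = V_A · R4/(R3+R4) = 7.298 × 42.2/44.34 = 6.946 V.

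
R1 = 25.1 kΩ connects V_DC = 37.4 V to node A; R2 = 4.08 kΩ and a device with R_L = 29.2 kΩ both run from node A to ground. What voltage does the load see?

First combine the lower leg with the load: R2 ‖ R_L = 3.580 kΩ.
Voltage divider with the loaded lower leg: V_out = 37.4 × 3.580/(25.1 + 3.580) = 37.4 × 0.1248 = 4.668 V.
(Unloaded it would be 5.23 V; the load pulls it down.)

V_out ≈ 4.67 V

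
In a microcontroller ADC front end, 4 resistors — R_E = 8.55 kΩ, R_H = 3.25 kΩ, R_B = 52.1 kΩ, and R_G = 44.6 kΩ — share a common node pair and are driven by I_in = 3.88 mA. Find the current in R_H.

I ≈ 2.56 mA

ΣG = 1/8.55 + 1/3.25 + 1/52.1 + 1/44.6 = 0.4663.
By the current-divider rule, I = I_in · G_k/ΣG = 3.88 × 0.6599 = 2.560 mA.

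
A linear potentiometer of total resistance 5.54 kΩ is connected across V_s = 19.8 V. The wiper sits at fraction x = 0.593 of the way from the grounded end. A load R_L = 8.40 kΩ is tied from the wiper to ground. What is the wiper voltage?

V_out ≈ 10.1 V

Lower segment x·R_p = 3.285 kΩ; upper segment (1−x)·R_p = 2.255 kΩ.
R_L loads the lower segment: effective lower R = 2.362 kΩ.
V_out = 19.8 × 2.362/(2.255 + 2.362) = 10.13 V.
(Unloaded: V_out = x·V_s = 11.7 V.)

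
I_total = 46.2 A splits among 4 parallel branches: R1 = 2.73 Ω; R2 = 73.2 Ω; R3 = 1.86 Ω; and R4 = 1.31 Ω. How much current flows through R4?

I ≈ 21.0 A

Conductances: ΣG = 1/2.73 + 1/73.2 + 1/1.86 + 1/1.31 = 1.681 (1/Ω).
By the current-divider rule, I = I_total · G_k/ΣG = 46.2 × 0.4541 = 20.98 A.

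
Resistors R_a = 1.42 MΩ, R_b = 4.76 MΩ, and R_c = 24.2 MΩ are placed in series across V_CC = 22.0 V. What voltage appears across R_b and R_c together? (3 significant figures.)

ΣR = 1.42 + 4.76 + 24.2 = 30.38 MΩ.
R_{R_b..R_c} = 4.76 + 24.2 = 28.96 MΩ.
By the voltage-divider rule, V = 22.0 × 28.96/30.38 = 20.97 V.

V ≈ 21.0 V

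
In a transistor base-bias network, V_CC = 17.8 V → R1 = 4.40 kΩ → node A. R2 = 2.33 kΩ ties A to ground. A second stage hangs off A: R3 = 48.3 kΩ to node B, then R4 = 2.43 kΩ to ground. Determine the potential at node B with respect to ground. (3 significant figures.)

The second stage (R3 + R4 = 50.73 kΩ) loads node A in parallel with R2.
Effective lower resistance at A: R2 ‖ 50.73 = 2.228 kΩ.
V_A = 17.8 × 2.228/(4.40 + 2.228) = 5.983 V.
Then the unloaded second divider: V_B = V_A × R4/(R3+R4) = 5.983 × 0.04790 = 0.2866 V.

V_B ≈ 0.287 V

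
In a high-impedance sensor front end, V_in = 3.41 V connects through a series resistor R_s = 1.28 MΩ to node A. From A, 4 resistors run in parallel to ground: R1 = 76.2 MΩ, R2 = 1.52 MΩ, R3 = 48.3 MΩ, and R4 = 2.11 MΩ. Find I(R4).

I ≈ 0.649 µA

Parallel bank: R_p = 1/(1/76.2 + 1/1.52 + 1/48.3 + 1/2.11) = 0.8579 MΩ.
Node voltage V_A = V_in · R_p/(R_s + R_p) = 3.41 × 0.4013 = 1.368 V.
Branch current I = V_A/R4 = 1.368/2.11 = 0.6485 µA.
(Equivalently: I_total = 1.595 µA, then current-divider fraction G_k/ΣG = 0.4066.)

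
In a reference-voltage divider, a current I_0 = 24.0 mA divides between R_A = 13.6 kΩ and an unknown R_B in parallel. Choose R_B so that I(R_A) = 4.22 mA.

Two-branch current divider: I_A = I_0 · R_B/(R_A + R_B).
With f = 0.1758, R_B = R_A · f/(1−f) = 13.6 × 0.2133 = 2.902 kΩ.

R_B ≈ 2.90 kΩ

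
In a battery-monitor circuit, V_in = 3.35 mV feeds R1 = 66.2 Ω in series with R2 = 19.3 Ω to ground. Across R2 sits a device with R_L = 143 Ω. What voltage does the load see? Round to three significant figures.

First combine the lower leg with the load: R2 ‖ R_L = 17.00 Ω.
Voltage divider with the loaded lower leg: V_out = 3.35 × 17.00/(66.2 + 17.00) = 3.35 × 0.2044 = 0.6847 mV.

V_out ≈ 0.685 mV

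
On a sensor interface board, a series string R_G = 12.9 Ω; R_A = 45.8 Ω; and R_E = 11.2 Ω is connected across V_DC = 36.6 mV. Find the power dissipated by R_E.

The common current is I = 36.6/69.90 = 0.5236 mA.
P(R_E) = I²·R_E = (0.5236)² × 11.2 = 3.071 µW.

P ≈ 3.07 µW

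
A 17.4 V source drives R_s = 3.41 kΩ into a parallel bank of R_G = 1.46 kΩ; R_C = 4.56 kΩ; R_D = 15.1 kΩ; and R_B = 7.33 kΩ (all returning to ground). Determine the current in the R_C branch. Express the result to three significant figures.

Equivalent of the parallel group: R_p = 0.9034 kΩ.
V_A = 17.4 × 0.9034/4.313 = 3.644 V.
I(R_C) = V_A / R_C = 3.644/4.56 = 0.7992 mA.

I ≈ 0.799 mA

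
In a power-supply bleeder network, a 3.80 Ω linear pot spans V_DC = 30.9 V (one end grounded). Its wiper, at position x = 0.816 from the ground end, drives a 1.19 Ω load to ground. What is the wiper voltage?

The pot divides into 0.6992 Ω above the wiper and 3.101 Ω below.
(x·R_p) ‖ R_L = 0.8600 Ω.
V_out = 30.9 × 0.8600/(0.6992 + 0.8600) = 17.04 V.
(Unloaded: V_out = x·V_DC = 25.2 V.)

V_out ≈ 17.0 V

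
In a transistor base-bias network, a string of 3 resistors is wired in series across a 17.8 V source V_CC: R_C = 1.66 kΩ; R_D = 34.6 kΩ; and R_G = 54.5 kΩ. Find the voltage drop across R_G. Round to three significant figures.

V ≈ 10.7 V

Total series resistance ΣR = 1.66 + 34.6 + 54.5 = 90.76 kΩ.
V = V_CC · R/ΣR = 17.8 × 0.6005 = 10.69 V.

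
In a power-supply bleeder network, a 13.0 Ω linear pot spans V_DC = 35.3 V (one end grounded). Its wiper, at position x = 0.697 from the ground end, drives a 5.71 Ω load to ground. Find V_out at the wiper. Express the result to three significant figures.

V_out ≈ 16.6 V

The pot divides into 3.939 Ω above the wiper and 9.061 Ω below.
Lower segment in parallel with the load: 9.061 ‖ 5.71 = 3.503 Ω.
Loaded-divider output: V_out = 35.3 × 0.4707 = 16.62 V.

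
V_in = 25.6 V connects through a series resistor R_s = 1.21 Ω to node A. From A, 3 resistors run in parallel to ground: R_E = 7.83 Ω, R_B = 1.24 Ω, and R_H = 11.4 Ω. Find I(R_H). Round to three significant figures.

I ≈ 1.00 A

Equivalent of the parallel group: R_p = 0.9786 Ω.
Node voltage V_A = V_in · R_p/(R_s + R_p) = 25.6 × 0.4471 = 11.45 V.
I(R_H) = V_A / R_H = 11.45/11.4 = 1.004 A.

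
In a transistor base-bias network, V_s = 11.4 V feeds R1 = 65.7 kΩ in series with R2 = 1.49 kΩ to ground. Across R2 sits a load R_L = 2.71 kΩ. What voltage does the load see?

First combine the lower leg with the load: R2 ‖ R_L = 0.9614 kΩ.
Then V_out = V_s · R2'/(R1 + R2') = 11.4 × 0.9614/66.66 = 0.1644 V.
(Unloaded it would be 0.253 V; the load pulls it down.)

V_out ≈ 0.164 V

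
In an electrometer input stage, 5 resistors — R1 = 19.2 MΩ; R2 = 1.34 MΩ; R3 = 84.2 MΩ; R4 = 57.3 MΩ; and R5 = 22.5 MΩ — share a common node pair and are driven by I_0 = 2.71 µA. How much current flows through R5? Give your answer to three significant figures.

I ≈ 0.138 µA

Total conductance ΣG = 1/19.2 + 1/1.34 + 1/84.2 + 1/57.3 + 1/22.5 = 0.8721 (units of 1/MΩ).
By the current-divider rule, I = I_0 · G_k/ΣG = 2.71 × 0.05096 = 0.1381 µA.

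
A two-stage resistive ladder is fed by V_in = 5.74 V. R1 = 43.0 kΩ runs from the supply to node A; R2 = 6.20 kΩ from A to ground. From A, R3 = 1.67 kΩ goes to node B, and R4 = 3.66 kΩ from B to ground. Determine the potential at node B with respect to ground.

The second stage (R3 + R4 = 5.330 kΩ) loads node A in parallel with R2.
R2 ‖ (R3+R4) = 2.866 kΩ.
V_A = 5.74 × 2.866/(43.0 + 2.866) = 0.3587 V.
Then the unloaded second divider: V_B = V_A × R4/(R3+R4) = 0.3587 × 0.6867 = 0.2463 V.

V_B ≈ 0.246 V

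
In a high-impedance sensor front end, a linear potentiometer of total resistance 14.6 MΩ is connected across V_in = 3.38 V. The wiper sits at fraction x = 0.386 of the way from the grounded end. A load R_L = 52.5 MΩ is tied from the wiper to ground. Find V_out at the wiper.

V_out ≈ 1.22 V

Lower segment x·R_p = 5.636 MΩ; upper segment (1−x)·R_p = 8.964 MΩ.
R_L loads the lower segment: effective lower R = 5.089 MΩ.
V_out = 3.38 × 5.089/(8.964 + 5.089) = 1.224 V.
(Unloaded: V_out = x·V_in = 1.30 V.)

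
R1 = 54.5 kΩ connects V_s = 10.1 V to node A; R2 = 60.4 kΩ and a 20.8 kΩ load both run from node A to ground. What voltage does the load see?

R2 ‖ R_L = (60.4 × 20.8)/(60.4 + 20.8) = 15.47 kΩ.
Then V_out = V_s · R2'/(R1 + R2') = 10.1 × 15.47/69.97 = 2.233 V.
(Unloaded it would be 5.31 V; the load pulls it down.)

V_out ≈ 2.23 V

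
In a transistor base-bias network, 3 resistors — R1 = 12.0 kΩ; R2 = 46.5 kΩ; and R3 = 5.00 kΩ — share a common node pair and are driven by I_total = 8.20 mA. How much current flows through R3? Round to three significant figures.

Total conductance ΣG = 1/12.0 + 1/46.5 + 1/5.00 = 0.3048 (units of 1/kΩ).
By the current-divider rule, I = I_total · G_k/ΣG = 8.20 × 0.6561 = 5.380 mA.

I ≈ 5.38 mA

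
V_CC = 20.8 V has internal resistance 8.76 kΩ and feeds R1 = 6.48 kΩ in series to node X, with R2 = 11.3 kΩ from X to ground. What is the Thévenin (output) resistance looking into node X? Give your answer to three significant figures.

R1' = 8.76 + 6.48 = 15.24 kΩ (source resistance + R1).
Zeroing V_CC shorts the top of R1' to ground, so R_th = R1' ‖ R2 = 6.489 kΩ.

R_th ≈ 6.49 kΩ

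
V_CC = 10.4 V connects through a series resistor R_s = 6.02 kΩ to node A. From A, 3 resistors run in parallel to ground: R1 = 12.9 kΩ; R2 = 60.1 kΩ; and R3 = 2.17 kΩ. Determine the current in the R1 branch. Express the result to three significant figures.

I ≈ 0.186 mA

Equivalent of the parallel group: R_p = 1.802 kΩ.
Node voltage V_A = V_CC · R_p/(R_s + R_p) = 10.4 × 0.2304 = 2.396 V.
I(R1) = V_A / R1 = 2.396/12.9 = 0.1857 mA.
(Equivalently: I_total = 1.330 mA, then current-divider fraction G_k/ΣG = 0.1397.)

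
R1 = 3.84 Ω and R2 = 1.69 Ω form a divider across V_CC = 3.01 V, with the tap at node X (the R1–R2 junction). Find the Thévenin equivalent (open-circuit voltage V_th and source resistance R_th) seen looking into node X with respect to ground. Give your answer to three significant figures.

V_th is the unloaded tap voltage: V_CC · R2/(R1+R2) = 3.01 × 0.3056 = 0.9199 V.
With V_CC suppressed (replaced by a short), R_th = R1 ‖ R2 = (3.840 × 1.69)/(3.840 + 1.69) = 1.174 Ω.

V_th ≈ 0.920 V, R_th ≈ 1.17 Ω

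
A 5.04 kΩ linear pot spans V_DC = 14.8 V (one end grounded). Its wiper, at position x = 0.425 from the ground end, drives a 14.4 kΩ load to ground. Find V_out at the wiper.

Split the track: R_lower = x·R_p = 2.142 kΩ, R_upper = (1−x)·R_p = 2.898 kΩ.
(x·R_p) ‖ R_L = 1.865 kΩ.
Then V_out = V_DC · 1.865/(2.898 + 1.865) = 5.794 V.

V_out ≈ 5.79 V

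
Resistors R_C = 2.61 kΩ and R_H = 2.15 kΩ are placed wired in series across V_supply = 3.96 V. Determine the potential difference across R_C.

V ≈ 2.17 V

ΣR = 2.61 + 2.15 = 4.760 kΩ.
Voltage divider: V = V_supply · (2.610 / 4.760) = 3.96 × 0.5483 = 2.171 V.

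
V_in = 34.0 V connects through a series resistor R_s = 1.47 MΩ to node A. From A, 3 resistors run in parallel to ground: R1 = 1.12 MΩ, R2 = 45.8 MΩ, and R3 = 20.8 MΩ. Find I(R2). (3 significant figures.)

Parallel bank: R_p = 1/(1/1.12 + 1/45.8 + 1/20.8) = 1.039 MΩ.
V_A by voltage divider: V_A = 34.0 × 1.039/(1.47 + 1.039) = 14.08 V.
I(R2) = V_A / R2 = 14.08/45.8 = 0.3074 µA.

I ≈ 0.307 µA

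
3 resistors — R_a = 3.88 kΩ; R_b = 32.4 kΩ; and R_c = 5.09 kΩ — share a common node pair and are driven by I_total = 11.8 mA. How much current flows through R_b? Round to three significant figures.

ΣG = 1/3.88 + 1/32.4 + 1/5.09 = 0.4851.
Current divider: I(R_b) = I_total · G_k/ΣG = 11.8 × (0.03086/0.4851) = 11.8 × 0.06363 = 0.7508 mA.

I ≈ 0.751 mA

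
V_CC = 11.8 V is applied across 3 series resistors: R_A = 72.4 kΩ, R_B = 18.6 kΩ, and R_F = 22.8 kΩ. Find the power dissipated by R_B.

ΣR = 113.8 kΩ → I = 11.8/113.8 = 0.1037 mA.
P = I²R = 0.01075 × 18.6 = 0.2000 mW.

P ≈ 0.200 mW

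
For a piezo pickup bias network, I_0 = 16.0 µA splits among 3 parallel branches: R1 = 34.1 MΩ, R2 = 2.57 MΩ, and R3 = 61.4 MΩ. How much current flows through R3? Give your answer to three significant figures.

Total conductance ΣG = 1/34.1 + 1/2.57 + 1/61.4 = 0.4347 (units of 1/MΩ).
Current divider: I(R3) = I_0 · G_k/ΣG = 16.0 × (0.01629/0.4347) = 16.0 × 0.03746 = 0.5994 µA.

I ≈ 0.599 µA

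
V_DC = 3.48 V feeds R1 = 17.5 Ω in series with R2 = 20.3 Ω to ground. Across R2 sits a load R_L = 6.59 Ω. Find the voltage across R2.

V_out ≈ 0.770 V

R2 ‖ R_L = (20.3 × 6.59)/(20.3 + 6.59) = 4.975 Ω.
Now apply the divider: V_out = 3.48 × 0.2214 = 0.7703 V.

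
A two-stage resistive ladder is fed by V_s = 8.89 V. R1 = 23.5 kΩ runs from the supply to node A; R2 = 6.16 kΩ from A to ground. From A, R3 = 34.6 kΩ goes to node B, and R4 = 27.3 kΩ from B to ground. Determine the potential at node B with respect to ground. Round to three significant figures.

V_B ≈ 0.755 V

Looking into the second stage from A: R3 + R4 = 61.90 kΩ appears in parallel with R2.
Effective lower resistance at A: R2 ‖ 61.90 = 5.602 kΩ.
First divider: V_A = V_s · 5.602/(23.5 + 5.602) = 1.711 V.
V_B = V_A × 0.4410 = 0.7548 V.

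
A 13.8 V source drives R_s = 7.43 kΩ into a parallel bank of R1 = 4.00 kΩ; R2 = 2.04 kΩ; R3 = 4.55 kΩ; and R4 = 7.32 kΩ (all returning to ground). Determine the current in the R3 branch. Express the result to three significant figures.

I ≈ 0.332 mA

Combine the parallel branches: R_p = (1/4.00 + 1/2.04 + 1/4.55 + 1/7.32)⁻¹ = 0.9119 kΩ.
V_A by voltage divider: V_A = 13.8 × 0.9119/(7.43 + 0.9119) = 1.509 V.
I(R3) = V_A / R3 = 1.509/4.55 = 0.3316 mA.
(Equivalently: I_total = 1.654 mA, then current-divider fraction G_k/ΣG = 0.2004.)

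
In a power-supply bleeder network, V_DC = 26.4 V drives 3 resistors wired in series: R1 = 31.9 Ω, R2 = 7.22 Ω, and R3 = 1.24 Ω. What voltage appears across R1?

V ≈ 20.9 V

Total series resistance ΣR = 31.9 + 7.22 + 1.24 = 40.36 Ω.
By the voltage-divider rule, V = 26.4 × 31.90/40.36 = 20.87 V.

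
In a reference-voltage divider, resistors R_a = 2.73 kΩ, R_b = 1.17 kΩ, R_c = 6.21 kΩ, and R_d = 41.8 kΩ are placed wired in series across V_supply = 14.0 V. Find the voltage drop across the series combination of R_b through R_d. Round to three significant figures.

Total series resistance ΣR = 2.73 + 1.17 + 6.21 + 41.8 = 51.91 kΩ.
R_{R_b..R_d} = 1.17 + 6.21 + 41.8 = 49.18 kΩ.
By the voltage-divider rule, V = 14.0 × 49.18/51.91 = 13.26 V.

V ≈ 13.3 V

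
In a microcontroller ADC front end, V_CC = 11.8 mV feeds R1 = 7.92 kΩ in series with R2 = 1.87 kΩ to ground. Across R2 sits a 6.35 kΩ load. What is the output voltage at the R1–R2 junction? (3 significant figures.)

V_out ≈ 1.82 mV

R2 ‖ R_L = (1.87 × 6.35)/(1.87 + 6.35) = 1.445 kΩ.
Now apply the divider: V_out = 11.8 × 0.1543 = 1.820 mV.
(Unloaded it would be 2.25 mV; the load pulls it down.)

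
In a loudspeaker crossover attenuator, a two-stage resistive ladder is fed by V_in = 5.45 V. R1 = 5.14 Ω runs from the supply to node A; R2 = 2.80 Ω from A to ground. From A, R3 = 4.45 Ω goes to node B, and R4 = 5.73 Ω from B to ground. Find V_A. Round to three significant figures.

V_A ≈ 1.63 V

Looking into the second stage from A: R3 + R4 = 10.18 Ω appears in parallel with R2.
Effective lower resistance at A: R2 ‖ 10.18 = 2.196 Ω.
First divider: V_A = V_in · 2.196/(5.14 + 2.196) = 1.631 V.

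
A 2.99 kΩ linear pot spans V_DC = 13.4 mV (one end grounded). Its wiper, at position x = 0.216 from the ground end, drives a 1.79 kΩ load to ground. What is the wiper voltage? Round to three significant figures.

V_out ≈ 2.26 mV

The pot divides into 2.344 kΩ above the wiper and 0.6458 kΩ below.
R_L loads the lower segment: effective lower R = 0.4746 kΩ.
Then V_out = V_DC · 0.4746/(2.344 + 0.4746) = 2.256 mV.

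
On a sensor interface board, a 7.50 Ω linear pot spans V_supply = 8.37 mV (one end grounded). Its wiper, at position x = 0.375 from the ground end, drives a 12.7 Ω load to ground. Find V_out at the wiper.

V_out ≈ 2.76 mV

Split the track: R_lower = x·R_p = 2.812 Ω, R_upper = (1−x)·R_p = 4.688 Ω.
Lower segment in parallel with the load: 2.812 ‖ 12.7 = 2.303 Ω.
Loaded-divider output: V_out = 8.37 × 0.3294 = 2.757 mV.
(Unloaded: V_out = x·V_supply = 3.14 mV.)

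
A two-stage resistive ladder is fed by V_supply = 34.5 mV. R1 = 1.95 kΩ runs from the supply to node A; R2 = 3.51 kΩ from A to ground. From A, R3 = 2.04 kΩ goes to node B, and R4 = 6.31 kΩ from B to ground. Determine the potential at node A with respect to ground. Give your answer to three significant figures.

The second stage (R3 + R4 = 8.350 kΩ) loads node A in parallel with R2.
R2 ‖ (R3+R4) = 2.471 kΩ.
V_A = 34.5 × 2.471/(1.95 + 2.471) = 19.28 mV.

V_A ≈ 19.3 mV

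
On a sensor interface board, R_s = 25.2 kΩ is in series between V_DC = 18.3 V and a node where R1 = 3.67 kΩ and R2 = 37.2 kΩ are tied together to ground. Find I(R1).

Parallel bank: R_p = 1/(1/3.67 + 1/37.2) = 3.340 kΩ.
V_A by voltage divider: V_A = 18.3 × 3.340/(25.2 + 3.340) = 2.142 V.
Branch current I = V_A/R1 = 2.142/3.67 = 0.5836 mA.

I ≈ 0.584 mA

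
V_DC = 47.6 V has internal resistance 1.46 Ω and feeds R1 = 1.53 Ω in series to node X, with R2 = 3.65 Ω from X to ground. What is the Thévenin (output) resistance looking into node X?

R1' = 1.46 + 1.53 = 2.990 Ω (source resistance + R1).
Looking into X with the source shorted: R_th = R1'·R2/(R1'+R2) = 2.990 × 3.65/6.640 = 1.644 Ω.

R_th ≈ 1.64 Ω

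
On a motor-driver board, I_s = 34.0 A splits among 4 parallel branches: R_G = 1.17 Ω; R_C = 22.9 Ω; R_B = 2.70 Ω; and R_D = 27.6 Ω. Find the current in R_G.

Total conductance ΣG = 1/1.17 + 1/22.9 + 1/2.70 + 1/27.6 = 1.305 (units of 1/Ω).
R_G takes the fraction G_k/ΣG = 0.8547/1.305 = 0.6550, so I = 34.0 × 0.6550 = 22.27 A.

I ≈ 22.3 A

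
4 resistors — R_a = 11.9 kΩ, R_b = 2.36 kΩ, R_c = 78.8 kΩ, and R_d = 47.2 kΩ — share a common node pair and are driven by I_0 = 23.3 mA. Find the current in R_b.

Conductances: ΣG = 1/11.9 + 1/2.36 + 1/78.8 + 1/47.2 = 0.5416 (1/kΩ).
R_b takes the fraction G_k/ΣG = 0.4237/0.5416 = 0.7823, so I = 23.3 × 0.7823 = 18.23 mA.

I ≈ 18.2 mA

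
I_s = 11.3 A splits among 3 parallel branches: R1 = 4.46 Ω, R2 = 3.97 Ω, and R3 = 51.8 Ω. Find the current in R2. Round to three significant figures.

I ≈ 5.75 A

Total conductance ΣG = 1/4.46 + 1/3.97 + 1/51.8 = 0.4954 (units of 1/Ω).
Current divider: I(R2) = I_s · G_k/ΣG = 11.3 × (0.2519/0.4954) = 11.3 × 0.5084 = 5.745 A.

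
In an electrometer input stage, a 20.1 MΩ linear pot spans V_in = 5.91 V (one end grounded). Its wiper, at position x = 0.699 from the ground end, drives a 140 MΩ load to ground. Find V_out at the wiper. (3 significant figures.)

V_out ≈ 4.01 V

Split the track: R_lower = x·R_p = 14.05 MΩ, R_upper = (1−x)·R_p = 6.050 MΩ.
R_L loads the lower segment: effective lower R = 12.77 MΩ.
Loaded-divider output: V_out = 5.91 × 0.6785 = 4.010 V.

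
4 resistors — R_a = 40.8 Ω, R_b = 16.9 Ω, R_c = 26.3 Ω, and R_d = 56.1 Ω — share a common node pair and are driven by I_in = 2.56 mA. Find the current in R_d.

I ≈ 0.327 mA

ΣG = 1/40.8 + 1/16.9 + 1/26.3 + 1/56.1 = 0.1395.
Current divider: I(R_d) = I_in · G_k/ΣG = 2.56 × (0.01783/0.1395) = 2.56 × 0.1278 = 0.3270 mA.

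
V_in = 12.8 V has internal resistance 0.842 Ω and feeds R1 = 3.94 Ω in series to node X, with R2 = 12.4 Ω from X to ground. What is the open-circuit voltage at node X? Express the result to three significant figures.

V_th ≈ 9.24 V

R1' = 0.842 + 3.94 = 4.782 Ω (source resistance + R1).
With X open, the divider is unloaded: V_th = 12.8 × 12.4/17.18 = 9.238 V.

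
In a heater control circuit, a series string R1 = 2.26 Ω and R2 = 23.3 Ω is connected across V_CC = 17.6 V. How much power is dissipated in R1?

The common current is I = 17.6/25.56 = 0.6886 A.
P(R1) = I²·R1 = (0.6886)² × 2.26 = 1.072 W.

P ≈ 1.07 W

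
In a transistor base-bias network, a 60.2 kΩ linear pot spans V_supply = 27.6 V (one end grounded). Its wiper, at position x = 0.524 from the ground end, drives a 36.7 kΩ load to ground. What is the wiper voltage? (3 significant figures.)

V_out ≈ 10.3 V

Lower segment x·R_p = 31.54 kΩ; upper segment (1−x)·R_p = 28.66 kΩ.
(x·R_p) ‖ R_L = 16.96 kΩ.
Loaded-divider output: V_out = 27.6 × 0.3719 = 10.26 V.
(Unloaded: V_out = x·V_supply = 14.5 V.)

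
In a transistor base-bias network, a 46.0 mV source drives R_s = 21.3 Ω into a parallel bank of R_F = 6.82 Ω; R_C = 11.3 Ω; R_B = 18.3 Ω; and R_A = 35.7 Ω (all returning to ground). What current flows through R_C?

I ≈ 0.524 mA

Combine the parallel branches: R_p = (1/6.82 + 1/11.3 + 1/18.3 + 1/35.7)⁻¹ = 3.147 Ω.
V_A by voltage divider: V_A = 46.0 × 3.147/(21.3 + 3.147) = 5.921 mV.
Branch current I = V_A/R_C = 5.921/11.3 = 0.5240 mA.
(Equivalently: I_total = 1.882 mA, then current-divider fraction G_k/ΣG = 0.2785.)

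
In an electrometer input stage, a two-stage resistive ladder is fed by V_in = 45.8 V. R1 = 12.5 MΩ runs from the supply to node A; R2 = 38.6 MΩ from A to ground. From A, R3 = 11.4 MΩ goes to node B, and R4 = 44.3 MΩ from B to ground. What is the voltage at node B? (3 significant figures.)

V_B ≈ 23.5 V

The second stage (R3 + R4 = 55.70 MΩ) loads node A in parallel with R2.
R2 ‖ (R3+R4) = 22.80 MΩ.
So V_A = 45.8 × 0.6459 = 29.58 V.
Then the unloaded second divider: V_B = V_A × R4/(R3+R4) = 29.58 × 0.7953 = 23.53 V.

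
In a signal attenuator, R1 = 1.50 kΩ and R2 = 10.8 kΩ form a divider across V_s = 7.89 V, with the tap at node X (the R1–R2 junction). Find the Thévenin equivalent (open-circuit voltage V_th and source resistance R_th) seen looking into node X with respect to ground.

V_th ≈ 6.93 V, R_th ≈ 1.32 kΩ

With X open, the divider is unloaded: V_th = 7.89 × 10.8/12.30 = 6.928 V.
Zeroing V_s shorts the top of R1 to ground, so R_th = R1 ‖ R2 = 1.317 kΩ.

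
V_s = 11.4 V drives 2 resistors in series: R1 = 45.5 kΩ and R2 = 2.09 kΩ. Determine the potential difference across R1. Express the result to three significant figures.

V ≈ 10.9 V

Total series resistance ΣR = 45.5 + 2.09 = 47.59 kΩ.
Voltage divider: V = V_s · (45.50 / 47.59) = 11.4 × 0.9561 = 10.90 V.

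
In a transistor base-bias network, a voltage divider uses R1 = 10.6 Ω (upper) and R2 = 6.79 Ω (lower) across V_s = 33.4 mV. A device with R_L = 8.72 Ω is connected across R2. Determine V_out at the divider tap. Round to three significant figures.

First combine the lower leg with the load: R2 ‖ R_L = 3.817 Ω.
Voltage divider with the loaded lower leg: V_out = 33.4 × 3.817/(10.6 + 3.817) = 33.4 × 0.2648 = 8.844 mV.

V_out ≈ 8.84 mV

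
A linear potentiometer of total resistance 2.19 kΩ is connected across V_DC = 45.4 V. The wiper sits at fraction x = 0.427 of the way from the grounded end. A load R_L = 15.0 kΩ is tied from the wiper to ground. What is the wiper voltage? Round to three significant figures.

V_out ≈ 18.7 V

Lower segment x·R_p = 0.9351 kΩ; upper segment (1−x)·R_p = 1.255 kΩ.
(x·R_p) ‖ R_L = 0.8803 kΩ.
Loaded-divider output: V_out = 45.4 × 0.4123 = 18.72 V.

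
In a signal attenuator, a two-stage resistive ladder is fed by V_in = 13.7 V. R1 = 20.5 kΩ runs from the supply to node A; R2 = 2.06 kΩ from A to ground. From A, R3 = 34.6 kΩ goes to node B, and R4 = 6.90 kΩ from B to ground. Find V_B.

Node A sees R2 in parallel with the series input of stage 2, R3 + R4 = 41.50 kΩ.
R2 ‖ (R3+R4) = 1.963 kΩ.
So V_A = 13.7 × 0.08737 = 1.197 V.
V_B = V_A × 0.1663 = 0.1990 V.

V_B ≈ 0.199 V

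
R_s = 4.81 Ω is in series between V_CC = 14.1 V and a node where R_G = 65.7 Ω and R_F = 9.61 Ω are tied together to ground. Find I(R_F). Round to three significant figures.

Combine the parallel branches: R_p = (1/65.7 + 1/9.61)⁻¹ = 8.384 Ω.
V_A = 14.1 × 8.384/13.19 = 8.960 V.
I(R_F) = V_A / R_F = 8.960/9.61 = 0.9323 A.

I ≈ 0.932 A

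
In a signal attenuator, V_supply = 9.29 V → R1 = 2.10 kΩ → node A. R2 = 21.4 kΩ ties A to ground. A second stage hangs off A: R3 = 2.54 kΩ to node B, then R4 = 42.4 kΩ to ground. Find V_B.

The second stage (R3 + R4 = 44.94 kΩ) loads node A in parallel with R2.
Effective lower resistance at A: R2 ‖ 44.94 = 14.50 kΩ.
V_A = 9.29 × 14.50/(2.10 + 14.50) = 8.115 V.
Then the unloaded second divider: V_B = V_A × R4/(R3+R4) = 8.115 × 0.9435 = 7.656 V.

V_B ≈ 7.66 V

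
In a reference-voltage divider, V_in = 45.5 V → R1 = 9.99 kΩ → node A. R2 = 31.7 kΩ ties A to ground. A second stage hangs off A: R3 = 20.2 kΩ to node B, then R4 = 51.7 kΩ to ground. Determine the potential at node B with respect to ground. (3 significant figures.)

The second stage (R3 + R4 = 71.90 kΩ) loads node A in parallel with R2.
R2 ‖ (R3+R4) = 22.00 kΩ.
V_A = 45.5 × 22.00/(9.99 + 22.00) = 31.29 V.
V_B = V_A × 0.7191 = 22.50 V.

V_B ≈ 22.5 V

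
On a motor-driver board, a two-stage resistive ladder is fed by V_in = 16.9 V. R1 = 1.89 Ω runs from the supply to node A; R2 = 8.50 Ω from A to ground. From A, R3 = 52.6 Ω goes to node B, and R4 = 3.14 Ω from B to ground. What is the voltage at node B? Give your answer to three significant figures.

Looking into the second stage from A: R3 + R4 = 55.74 Ω appears in parallel with R2.
R2 ‖ (R3+R4) = 7.375 Ω.
V_A = 16.9 × 7.375/(1.89 + 7.375) = 13.45 V.
Then the unloaded second divider: V_B = V_A × R4/(R3+R4) = 13.45 × 0.05633 = 0.7578 V.

V_B ≈ 0.758 V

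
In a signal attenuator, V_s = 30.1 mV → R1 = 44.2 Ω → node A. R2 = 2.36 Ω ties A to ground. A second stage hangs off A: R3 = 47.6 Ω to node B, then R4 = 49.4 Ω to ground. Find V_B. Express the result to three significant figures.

The second stage (R3 + R4 = 97.00 Ω) loads node A in parallel with R2.
R2 ‖ (R3+R4) = 2.304 Ω.
So V_A = 30.1 × 0.04954 = 1.491 mV.
Stage 2 is unloaded, so V_B = V_A · R4/(R3+R4) = 1.491 × 49.4/97.00 = 0.7595 mV.

V_B ≈ 0.759 mV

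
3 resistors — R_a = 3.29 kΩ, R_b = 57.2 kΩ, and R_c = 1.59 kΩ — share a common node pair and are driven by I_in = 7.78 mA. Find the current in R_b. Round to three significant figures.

I ≈ 0.143 mA

Total conductance ΣG = 1/3.29 + 1/57.2 + 1/1.59 = 0.9504 (units of 1/kΩ).
Current divider: I(R_b) = I_in · G_k/ΣG = 7.78 × (0.01748/0.9504) = 7.78 × 0.01840 = 0.1431 mA.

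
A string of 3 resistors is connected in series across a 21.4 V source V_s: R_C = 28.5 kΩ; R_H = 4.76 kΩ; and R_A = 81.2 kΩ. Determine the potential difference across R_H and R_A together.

V ≈ 16.1 V

ΣR = 28.5 + 4.76 + 81.2 = 114.5 kΩ.
R_{R_H..R_A} = 4.76 + 81.2 = 85.96 kΩ.
Voltage divider: V = V_s · (85.96 / 114.5) = 21.4 × 0.7510 = 16.07 V.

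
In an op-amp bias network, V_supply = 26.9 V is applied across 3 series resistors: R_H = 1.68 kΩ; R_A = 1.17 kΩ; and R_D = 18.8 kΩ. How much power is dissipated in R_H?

Series current I = V_supply/ΣR = 26.9/21.65 = 1.242 mA.
P(R_H) = I²·R_H = (1.242)² × 1.68 = 2.594 mW.

P ≈ 2.59 mW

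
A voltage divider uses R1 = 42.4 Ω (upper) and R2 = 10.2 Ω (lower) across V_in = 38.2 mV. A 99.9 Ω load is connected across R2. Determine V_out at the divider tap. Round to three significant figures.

First combine the lower leg with the load: R2 ‖ R_L = 9.255 Ω.
Now apply the divider: V_out = 38.2 × 0.1792 = 6.844 mV.

V_out ≈ 6.84 mV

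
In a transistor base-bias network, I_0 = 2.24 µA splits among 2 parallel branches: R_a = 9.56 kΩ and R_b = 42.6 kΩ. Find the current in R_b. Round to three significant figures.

Two-branch current divider: I_k = I_0 · R_other/(R_1 + R_2).
I(R_b) = 2.24 × 9.56/(9.56 + 42.6) = 2.24 × 0.1833 = 0.4106 µA.

I ≈ 0.411 µA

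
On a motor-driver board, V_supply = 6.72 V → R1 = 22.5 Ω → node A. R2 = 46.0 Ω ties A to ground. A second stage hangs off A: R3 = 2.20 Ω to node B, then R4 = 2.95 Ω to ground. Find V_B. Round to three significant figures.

The second stage (R3 + R4 = 5.150 Ω) loads node A in parallel with R2.
Effective lower resistance at A: R2 ‖ 5.150 = 4.631 Ω.
V_A = 6.72 × 4.631/(22.5 + 4.631) = 1.147 V.
Then the unloaded second divider: V_B = V_A × R4/(R3+R4) = 1.147 × 0.5728 = 0.6571 V.

V_B ≈ 0.657 V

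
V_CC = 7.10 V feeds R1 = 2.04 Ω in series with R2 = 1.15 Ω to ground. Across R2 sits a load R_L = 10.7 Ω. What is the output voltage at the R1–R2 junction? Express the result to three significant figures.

V_out ≈ 2.39 V

The load sits in parallel with R2, giving an effective lower resistance R2' = R2·R_L/(R2+R_L) = 1.038 Ω.
Then V_out = V_CC · R2'/(R1 + R2') = 7.10 × 1.038/3.078 = 2.395 V.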